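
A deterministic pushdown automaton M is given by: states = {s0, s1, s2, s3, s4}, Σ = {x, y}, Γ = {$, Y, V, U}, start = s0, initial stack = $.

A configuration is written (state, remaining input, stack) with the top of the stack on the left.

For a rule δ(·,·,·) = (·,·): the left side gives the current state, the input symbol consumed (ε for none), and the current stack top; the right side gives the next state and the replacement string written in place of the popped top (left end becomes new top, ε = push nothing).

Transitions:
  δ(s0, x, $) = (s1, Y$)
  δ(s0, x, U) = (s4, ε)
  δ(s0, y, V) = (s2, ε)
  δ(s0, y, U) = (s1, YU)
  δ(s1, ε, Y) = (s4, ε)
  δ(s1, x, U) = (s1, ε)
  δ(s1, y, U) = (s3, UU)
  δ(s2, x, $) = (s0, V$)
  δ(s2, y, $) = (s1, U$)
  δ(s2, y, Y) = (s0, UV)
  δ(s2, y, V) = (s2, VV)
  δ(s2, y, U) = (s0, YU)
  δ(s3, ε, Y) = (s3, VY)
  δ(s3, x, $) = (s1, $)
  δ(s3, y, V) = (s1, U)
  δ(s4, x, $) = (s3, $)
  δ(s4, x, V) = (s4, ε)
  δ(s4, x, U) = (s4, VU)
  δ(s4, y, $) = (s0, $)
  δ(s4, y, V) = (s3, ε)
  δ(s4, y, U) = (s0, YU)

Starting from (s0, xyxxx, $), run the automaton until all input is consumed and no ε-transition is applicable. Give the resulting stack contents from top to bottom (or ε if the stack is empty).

$

(s0, xyxxx, $)
  read x, top $: go to s1, push Y$ → (s1, yxxx, Y$)
  ε-move, top Y: go to s4, push ε → (s4, yxxx, $)
  read y, top $: go to s0, push $ → (s0, xxx, $)
  read x, top $: go to s1, push Y$ → (s1, xx, Y$)
  ε-move, top Y: go to s4, push ε → (s4, xx, $)
  read x, top $: go to s3, push $ → (s3, x, $)
  read x, top $: go to s1, push $ → (s1, ε, $)
All input consumed in state s1 with stack $.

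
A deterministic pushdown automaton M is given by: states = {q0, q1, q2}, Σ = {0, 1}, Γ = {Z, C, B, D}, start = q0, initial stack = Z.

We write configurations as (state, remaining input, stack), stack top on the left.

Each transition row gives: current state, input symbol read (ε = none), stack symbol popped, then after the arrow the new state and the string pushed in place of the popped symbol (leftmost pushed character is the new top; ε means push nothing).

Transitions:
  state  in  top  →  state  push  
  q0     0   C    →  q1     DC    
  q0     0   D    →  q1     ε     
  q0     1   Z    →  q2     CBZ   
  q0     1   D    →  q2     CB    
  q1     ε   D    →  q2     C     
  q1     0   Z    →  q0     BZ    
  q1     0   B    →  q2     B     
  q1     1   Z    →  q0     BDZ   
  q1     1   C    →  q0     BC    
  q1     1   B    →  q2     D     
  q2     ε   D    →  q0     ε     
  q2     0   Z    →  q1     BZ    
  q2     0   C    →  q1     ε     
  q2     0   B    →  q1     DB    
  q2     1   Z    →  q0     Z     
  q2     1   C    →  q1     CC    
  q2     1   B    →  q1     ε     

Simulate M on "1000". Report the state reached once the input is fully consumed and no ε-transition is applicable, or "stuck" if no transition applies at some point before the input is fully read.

q2

(q0, 1000, Z)
  read 1, top Z: go to q2, push CBZ → (q2, 000, CBZ)
  read 0, top C: go to q1, push ε → (q1, 00, BZ)
  read 0, top B: go to q2, push B → (q2, 0, BZ)
  read 0, top B: go to q1, push DB → (q1, ε, DBZ)
  ε-move, top D: go to q2, push C → (q2, ε, CBZ)
All input consumed; M is in state q2.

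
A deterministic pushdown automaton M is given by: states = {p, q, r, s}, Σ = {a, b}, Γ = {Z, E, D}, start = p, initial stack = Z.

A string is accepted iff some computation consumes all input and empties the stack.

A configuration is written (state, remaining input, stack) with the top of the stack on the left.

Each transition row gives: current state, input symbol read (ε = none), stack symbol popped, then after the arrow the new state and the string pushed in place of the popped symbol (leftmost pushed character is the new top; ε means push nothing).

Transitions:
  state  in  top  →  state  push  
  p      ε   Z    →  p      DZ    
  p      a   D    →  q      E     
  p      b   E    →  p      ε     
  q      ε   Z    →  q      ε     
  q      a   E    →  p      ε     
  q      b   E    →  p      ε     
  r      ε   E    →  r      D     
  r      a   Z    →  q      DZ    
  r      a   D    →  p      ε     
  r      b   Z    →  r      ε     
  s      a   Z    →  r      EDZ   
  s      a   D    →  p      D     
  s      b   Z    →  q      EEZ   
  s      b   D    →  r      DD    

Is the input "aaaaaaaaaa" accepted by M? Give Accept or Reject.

Reject

(p, aaaaaaaaaa, Z) ⊢ (p, aaaaaaaaaa, DZ) ⊢ (q, aaaaaaaaa, EZ) ⊢ (p, aaaaaaaa, Z) ⊢ (p, aaaaaaaa, DZ) ⊢ (q, aaaaaaa, EZ) ⊢ (p, aaaaaa, Z) ⊢ (p, aaaaaa, DZ) ⊢ (q, aaaaa, EZ) ⊢ (p, aaaa, Z) ⊢ (p, aaaa, DZ) ⊢ (q, aaa, EZ) ⊢ (p, aa, Z) ⊢ (p, aa, DZ) ⊢ (q, a, EZ) ⊢ (p, ε, Z) ⊢ (p, ε, DZ)
All input consumed; stack is DZ, not empty, and no further ε-move applies.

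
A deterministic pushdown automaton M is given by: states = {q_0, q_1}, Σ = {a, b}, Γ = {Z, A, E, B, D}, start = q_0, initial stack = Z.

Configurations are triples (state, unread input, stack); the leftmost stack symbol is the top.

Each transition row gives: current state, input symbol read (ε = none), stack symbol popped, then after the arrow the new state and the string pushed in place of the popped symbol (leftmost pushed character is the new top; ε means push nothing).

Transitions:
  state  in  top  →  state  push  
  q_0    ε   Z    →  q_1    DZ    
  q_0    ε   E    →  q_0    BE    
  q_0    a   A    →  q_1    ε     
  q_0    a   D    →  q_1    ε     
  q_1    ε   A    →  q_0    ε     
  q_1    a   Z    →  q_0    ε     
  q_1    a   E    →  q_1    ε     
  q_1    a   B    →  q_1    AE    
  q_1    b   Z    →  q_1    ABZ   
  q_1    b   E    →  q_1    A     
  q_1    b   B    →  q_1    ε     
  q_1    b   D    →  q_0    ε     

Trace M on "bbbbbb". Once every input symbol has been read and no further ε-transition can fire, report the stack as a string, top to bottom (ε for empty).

(q_0, bbbbbb, Z) ⊢ (q_1, bbbbbb, DZ) ⊢ (q_0, bbbbb, Z) ⊢ (q_1, bbbbb, DZ) ⊢ (q_0, bbbb, Z) ⊢ (q_1, bbbb, DZ) ⊢ (q_0, bbb, Z) ⊢ (q_1, bbb, DZ) ⊢ (q_0, bb, Z) ⊢ (q_1, bb, DZ) ⊢ (q_0, b, Z) ⊢ (q_1, b, DZ) ⊢ (q_0, ε, Z) ⊢ (q_1, ε, DZ)
All input consumed in state q_1 with stack DZ.

DZ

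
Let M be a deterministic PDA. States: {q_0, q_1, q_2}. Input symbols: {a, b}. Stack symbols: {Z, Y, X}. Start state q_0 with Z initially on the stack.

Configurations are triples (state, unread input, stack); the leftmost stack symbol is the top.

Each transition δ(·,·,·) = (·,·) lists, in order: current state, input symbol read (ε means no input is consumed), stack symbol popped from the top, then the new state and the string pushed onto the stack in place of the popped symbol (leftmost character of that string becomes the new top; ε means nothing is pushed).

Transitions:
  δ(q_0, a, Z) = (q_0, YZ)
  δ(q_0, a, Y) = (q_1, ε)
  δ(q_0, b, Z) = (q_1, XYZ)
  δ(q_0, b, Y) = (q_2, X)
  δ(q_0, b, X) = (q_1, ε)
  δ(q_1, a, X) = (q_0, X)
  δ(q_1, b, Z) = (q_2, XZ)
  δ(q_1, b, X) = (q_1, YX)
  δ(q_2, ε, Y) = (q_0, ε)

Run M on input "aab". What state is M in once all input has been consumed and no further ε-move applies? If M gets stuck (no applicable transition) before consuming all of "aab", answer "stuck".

(q_0, aab, Z)
  read a, top Z: go to q_0, push YZ → (q_0, ab, YZ)
  read a, top Y: go to q_1, push ε → (q_1, b, Z)
  read b, top Z: go to q_2, push XZ → (q_2, ε, XZ)
All input consumed; M is in state q_2.

q_2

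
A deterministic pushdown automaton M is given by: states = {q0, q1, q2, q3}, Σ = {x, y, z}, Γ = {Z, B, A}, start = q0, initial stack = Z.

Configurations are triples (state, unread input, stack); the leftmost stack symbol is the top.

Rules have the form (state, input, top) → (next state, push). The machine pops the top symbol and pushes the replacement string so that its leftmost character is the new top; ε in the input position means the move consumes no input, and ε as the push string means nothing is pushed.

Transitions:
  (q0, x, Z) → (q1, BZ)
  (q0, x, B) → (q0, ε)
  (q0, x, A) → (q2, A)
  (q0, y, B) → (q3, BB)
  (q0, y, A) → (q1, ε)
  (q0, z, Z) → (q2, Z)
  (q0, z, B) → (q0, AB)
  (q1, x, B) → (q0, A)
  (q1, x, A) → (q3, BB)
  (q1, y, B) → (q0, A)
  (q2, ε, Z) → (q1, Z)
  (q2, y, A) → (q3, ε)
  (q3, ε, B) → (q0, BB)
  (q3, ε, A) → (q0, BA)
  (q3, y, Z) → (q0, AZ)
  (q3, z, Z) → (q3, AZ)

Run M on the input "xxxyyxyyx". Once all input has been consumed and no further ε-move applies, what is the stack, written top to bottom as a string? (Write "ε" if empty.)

(q0, xxxyyxyyx, Z)
  read x, top Z: go to q1, push BZ → (q1, xxyyxyyx, BZ)
  read x, top B: go to q0, push A → (q0, xyyxyyx, AZ)
  read x, top A: go to q2, push A → (q2, yyxyyx, AZ)
  read y, top A: go to q3, push ε → (q3, yxyyx, Z)
  read y, top Z: go to q0, push AZ → (q0, xyyx, AZ)
  read x, top A: go to q2, push A → (q2, yyx, AZ)
  read y, top A: go to q3, push ε → (q3, yx, Z)
  read y, top Z: go to q0, push AZ → (q0, x, AZ)
  read x, top A: go to q2, push A → (q2, ε, AZ)
All input consumed in state q2 with stack AZ.

AZ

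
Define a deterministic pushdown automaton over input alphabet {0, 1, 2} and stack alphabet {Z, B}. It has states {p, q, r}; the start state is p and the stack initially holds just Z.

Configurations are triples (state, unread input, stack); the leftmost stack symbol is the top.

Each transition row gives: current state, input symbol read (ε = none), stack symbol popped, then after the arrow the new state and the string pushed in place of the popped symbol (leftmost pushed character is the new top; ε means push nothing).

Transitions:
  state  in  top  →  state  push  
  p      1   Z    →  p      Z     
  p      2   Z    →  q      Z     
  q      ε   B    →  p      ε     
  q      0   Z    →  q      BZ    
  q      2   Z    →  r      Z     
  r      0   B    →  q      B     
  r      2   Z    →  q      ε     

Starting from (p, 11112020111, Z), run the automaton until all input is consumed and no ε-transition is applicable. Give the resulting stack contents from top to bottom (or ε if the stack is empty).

(p, 11112020111, Z)
  read 1, top Z: go to p, push Z → (p, 1112020111, Z)
  read 1, top Z: go to p, push Z → (p, 112020111, Z)
  read 1, top Z: go to p, push Z → (p, 12020111, Z)
  read 1, top Z: go to p, push Z → (p, 2020111, Z)
  read 2, top Z: go to q, push Z → (q, 020111, Z)
  read 0, top Z: go to q, push BZ → (q, 20111, BZ)
  ε-move, top B: go to p, push ε → (p, 20111, Z)
  read 2, top Z: go to q, push Z → (q, 0111, Z)
  read 0, top Z: go to q, push BZ → (q, 111, BZ)
  ε-move, top B: go to p, push ε → (p, 111, Z)
  read 1, top Z: go to p, push Z → (p, 11, Z)
  read 1, top Z: go to p, push Z → (p, 1, Z)
  read 1, top Z: go to p, push Z → (p, ε, Z)
All input consumed in state p with stack Z.

Z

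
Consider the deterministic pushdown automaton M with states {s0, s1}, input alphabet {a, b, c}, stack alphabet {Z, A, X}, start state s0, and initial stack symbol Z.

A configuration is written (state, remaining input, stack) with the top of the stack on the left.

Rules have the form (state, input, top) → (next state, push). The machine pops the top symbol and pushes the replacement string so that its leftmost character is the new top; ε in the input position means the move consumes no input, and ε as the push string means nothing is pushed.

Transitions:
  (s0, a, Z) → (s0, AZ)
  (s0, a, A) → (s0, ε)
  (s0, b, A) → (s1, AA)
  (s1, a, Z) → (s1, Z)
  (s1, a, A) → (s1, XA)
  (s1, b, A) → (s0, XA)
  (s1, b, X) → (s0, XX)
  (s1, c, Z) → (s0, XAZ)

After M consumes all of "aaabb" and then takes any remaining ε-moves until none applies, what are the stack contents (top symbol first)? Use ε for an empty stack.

(s0, aaabb, Z) ⊢ (s0, aabb, AZ) ⊢ (s0, abb, Z) ⊢ (s0, bb, AZ) ⊢ (s1, b, AAZ) ⊢ (s0, ε, XAAZ)
All input consumed in state s0 with stack XAAZ.

XAAZ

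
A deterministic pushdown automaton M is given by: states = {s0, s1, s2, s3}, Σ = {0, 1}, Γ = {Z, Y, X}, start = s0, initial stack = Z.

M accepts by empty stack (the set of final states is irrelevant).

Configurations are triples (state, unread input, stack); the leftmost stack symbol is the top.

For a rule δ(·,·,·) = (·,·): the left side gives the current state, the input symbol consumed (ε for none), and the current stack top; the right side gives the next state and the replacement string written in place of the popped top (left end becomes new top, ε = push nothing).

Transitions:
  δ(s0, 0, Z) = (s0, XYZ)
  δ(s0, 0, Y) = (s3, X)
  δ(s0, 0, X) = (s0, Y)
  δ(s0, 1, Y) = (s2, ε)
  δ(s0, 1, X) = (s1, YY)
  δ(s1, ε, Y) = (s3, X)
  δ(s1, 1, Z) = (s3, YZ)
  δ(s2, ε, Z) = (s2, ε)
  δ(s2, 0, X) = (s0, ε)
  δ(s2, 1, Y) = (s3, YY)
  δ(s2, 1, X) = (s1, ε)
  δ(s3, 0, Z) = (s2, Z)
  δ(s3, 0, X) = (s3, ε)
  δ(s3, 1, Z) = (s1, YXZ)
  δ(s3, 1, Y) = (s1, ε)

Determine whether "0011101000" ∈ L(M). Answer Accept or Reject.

(s0, 0011101000, Z)
  read 0, top Z: go to s0, push XYZ → (s0, 011101000, XYZ)
  read 0, top X: go to s0, push Y → (s0, 11101000, YYZ)
  read 1, top Y: go to s2, push ε → (s2, 1101000, YZ)
  read 1, top Y: go to s3, push YY → (s3, 101000, YYZ)
  read 1, top Y: go to s1, push ε → (s1, 01000, YZ)
  ε-move, top Y: go to s3, push X → (s3, 01000, XZ)
  read 0, top X: go to s3, push ε → (s3, 1000, Z)
  read 1, top Z: go to s1, push YXZ → (s1, 000, YXZ)
  ε-move, top Y: go to s3, push X → (s3, 000, XXZ)
  read 0, top X: go to s3, push ε → (s3, 00, XZ)
  read 0, top X: go to s3, push ε → (s3, 0, Z)
  read 0, top Z: go to s2, push Z → (s2, ε, Z)
  ε-move, top Z: go to s2, push ε → (s2, ε, ε)
All input consumed and the stack is empty.

Accept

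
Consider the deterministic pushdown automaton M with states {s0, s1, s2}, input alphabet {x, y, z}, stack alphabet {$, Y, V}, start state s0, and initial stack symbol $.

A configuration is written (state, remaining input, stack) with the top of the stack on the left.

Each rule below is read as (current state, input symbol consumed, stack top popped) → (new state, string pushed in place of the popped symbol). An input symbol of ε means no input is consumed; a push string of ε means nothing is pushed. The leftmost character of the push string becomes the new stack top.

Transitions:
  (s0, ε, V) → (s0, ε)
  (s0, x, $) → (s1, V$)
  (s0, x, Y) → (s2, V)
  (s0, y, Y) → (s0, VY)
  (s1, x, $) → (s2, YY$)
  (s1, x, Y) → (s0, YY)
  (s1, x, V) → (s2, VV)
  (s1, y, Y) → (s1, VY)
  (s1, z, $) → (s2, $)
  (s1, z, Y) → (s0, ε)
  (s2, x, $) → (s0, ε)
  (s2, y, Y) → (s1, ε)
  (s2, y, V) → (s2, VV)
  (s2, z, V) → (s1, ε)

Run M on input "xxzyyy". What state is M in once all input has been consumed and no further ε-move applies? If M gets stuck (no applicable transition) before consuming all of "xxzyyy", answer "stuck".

stuck

(s0, xxzyyy, $)
  read x, top $: go to s1, push V$ → (s1, xzyyy, V$)
  read x, top V: go to s2, push VV → (s2, zyyy, VV$)
  read z, top V: go to s1, push ε → (s1, yyy, V$)
No transition for (s1, y, top V); M blocks with input yyy remaining.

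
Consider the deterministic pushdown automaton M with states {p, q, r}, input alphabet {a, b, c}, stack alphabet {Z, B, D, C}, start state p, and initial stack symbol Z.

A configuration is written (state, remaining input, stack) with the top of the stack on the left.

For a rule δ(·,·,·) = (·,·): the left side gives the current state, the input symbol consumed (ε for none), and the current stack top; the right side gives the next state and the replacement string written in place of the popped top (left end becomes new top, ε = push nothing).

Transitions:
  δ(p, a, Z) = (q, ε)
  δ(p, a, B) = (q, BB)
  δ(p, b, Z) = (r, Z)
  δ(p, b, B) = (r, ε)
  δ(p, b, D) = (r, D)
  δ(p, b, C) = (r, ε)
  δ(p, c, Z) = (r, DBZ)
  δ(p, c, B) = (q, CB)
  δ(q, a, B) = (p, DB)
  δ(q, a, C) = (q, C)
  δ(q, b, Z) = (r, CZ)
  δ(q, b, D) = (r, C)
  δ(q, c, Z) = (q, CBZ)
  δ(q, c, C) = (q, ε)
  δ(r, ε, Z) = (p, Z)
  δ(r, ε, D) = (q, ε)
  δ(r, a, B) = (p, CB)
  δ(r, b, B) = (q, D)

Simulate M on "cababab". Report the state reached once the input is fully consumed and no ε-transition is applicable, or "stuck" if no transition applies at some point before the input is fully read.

q

(p, cababab, Z)
  read c, top Z: go to r, push DBZ → (r, ababab, DBZ)
  ε-move, top D: go to q, push ε → (q, ababab, BZ)
  read a, top B: go to p, push DB → (p, babab, DBZ)
  read b, top D: go to r, push D → (r, abab, DBZ)
  ε-move, top D: go to q, push ε → (q, abab, BZ)
  read a, top B: go to p, push DB → (p, bab, DBZ)
  read b, top D: go to r, push D → (r, ab, DBZ)
  ε-move, top D: go to q, push ε → (q, ab, BZ)
  read a, top B: go to p, push DB → (p, b, DBZ)
  read b, top D: go to r, push D → (r, ε, DBZ)
  ε-move, top D: go to q, push ε → (q, ε, BZ)
All input consumed; M is in state q.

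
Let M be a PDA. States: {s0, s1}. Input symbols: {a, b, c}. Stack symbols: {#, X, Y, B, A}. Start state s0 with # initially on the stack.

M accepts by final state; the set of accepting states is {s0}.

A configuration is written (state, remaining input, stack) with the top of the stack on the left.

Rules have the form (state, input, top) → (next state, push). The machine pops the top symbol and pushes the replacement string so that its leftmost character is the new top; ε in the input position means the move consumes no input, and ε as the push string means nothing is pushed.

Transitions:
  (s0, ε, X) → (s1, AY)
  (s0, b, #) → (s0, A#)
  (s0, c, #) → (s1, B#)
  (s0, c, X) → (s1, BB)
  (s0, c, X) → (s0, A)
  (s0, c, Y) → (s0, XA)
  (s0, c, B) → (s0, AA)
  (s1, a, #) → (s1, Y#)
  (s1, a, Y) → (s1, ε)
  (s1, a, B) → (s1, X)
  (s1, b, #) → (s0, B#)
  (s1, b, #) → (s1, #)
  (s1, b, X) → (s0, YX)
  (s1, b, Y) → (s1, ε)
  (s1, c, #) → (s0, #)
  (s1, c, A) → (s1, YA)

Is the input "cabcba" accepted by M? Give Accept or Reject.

Reject

No computation consumes all input and reaches a final state.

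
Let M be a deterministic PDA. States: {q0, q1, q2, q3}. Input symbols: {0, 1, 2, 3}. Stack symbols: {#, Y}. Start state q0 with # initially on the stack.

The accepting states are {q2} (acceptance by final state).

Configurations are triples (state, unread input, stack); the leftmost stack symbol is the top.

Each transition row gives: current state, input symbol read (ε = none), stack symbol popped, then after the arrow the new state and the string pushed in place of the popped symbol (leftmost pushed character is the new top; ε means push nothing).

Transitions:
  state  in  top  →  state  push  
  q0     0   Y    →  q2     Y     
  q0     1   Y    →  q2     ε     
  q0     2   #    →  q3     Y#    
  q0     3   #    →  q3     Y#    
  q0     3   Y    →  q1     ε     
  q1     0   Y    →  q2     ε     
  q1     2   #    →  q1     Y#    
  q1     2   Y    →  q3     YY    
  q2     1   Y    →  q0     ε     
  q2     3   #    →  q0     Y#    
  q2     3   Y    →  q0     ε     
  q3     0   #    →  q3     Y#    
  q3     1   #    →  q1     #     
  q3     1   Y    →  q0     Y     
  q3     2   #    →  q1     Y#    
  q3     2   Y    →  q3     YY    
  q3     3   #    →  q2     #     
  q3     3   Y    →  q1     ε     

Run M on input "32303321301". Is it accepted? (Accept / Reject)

Reject

(q0, 32303321301, #)
  read 3, top #: go to q3, push Y# → (q3, 2303321301, Y#)
  read 2, top Y: go to q3, push YY → (q3, 303321301, YY#)
  read 3, top Y: go to q1, push ε → (q1, 03321301, Y#)
  read 0, top Y: go to q2, push ε → (q2, 3321301, #)
  read 3, top #: go to q0, push Y# → (q0, 321301, Y#)
  read 3, top Y: go to q1, push ε → (q1, 21301, #)
  read 2, top #: go to q1, push Y# → (q1, 1301, Y#)
No transition applies at (q1, 1301, Y#); input not fully consumed.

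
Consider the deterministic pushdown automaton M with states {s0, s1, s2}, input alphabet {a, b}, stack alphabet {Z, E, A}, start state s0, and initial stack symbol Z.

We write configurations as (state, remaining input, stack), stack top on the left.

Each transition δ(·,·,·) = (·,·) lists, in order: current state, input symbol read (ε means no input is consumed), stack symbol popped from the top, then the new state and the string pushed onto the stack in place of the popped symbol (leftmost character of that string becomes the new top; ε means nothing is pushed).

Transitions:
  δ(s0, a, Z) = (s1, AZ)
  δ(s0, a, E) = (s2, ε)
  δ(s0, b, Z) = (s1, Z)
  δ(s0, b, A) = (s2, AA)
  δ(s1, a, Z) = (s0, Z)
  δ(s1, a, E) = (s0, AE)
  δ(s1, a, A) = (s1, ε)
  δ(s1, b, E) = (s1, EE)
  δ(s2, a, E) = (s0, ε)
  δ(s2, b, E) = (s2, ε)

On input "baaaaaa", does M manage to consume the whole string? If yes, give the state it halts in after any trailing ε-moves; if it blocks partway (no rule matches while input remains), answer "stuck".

(s0, baaaaaa, Z) ⊢ (s1, aaaaaa, Z) ⊢ (s0, aaaaa, Z) ⊢ (s1, aaaa, AZ) ⊢ (s1, aaa, Z) ⊢ (s0, aa, Z) ⊢ (s1, a, AZ) ⊢ (s1, ε, Z)
All input consumed; M is in state s1.

s1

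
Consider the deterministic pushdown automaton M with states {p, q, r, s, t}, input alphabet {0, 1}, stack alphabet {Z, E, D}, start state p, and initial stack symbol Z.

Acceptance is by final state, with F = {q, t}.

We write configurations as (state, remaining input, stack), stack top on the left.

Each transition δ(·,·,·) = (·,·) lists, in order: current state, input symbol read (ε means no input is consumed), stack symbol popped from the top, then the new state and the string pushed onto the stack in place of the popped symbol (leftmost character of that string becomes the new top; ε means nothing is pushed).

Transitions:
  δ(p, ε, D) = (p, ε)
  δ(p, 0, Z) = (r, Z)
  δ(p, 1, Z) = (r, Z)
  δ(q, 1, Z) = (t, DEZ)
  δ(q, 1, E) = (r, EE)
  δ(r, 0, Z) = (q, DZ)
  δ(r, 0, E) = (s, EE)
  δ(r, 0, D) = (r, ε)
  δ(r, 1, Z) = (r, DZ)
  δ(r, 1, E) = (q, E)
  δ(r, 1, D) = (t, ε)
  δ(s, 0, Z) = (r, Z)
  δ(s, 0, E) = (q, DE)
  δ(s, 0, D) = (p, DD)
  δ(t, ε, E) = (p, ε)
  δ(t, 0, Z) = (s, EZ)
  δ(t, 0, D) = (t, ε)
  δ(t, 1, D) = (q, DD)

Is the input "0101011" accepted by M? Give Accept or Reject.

(p, 0101011, Z)
  read 0, top Z: go to r, push Z → (r, 101011, Z)
  read 1, top Z: go to r, push DZ → (r, 01011, DZ)
  read 0, top D: go to r, push ε → (r, 1011, Z)
  read 1, top Z: go to r, push DZ → (r, 011, DZ)
  read 0, top D: go to r, push ε → (r, 11, Z)
  read 1, top Z: go to r, push DZ → (r, 1, DZ)
  read 1, top D: go to t, push ε → (t, ε, Z)
All input consumed; state t ∈ F.

Accept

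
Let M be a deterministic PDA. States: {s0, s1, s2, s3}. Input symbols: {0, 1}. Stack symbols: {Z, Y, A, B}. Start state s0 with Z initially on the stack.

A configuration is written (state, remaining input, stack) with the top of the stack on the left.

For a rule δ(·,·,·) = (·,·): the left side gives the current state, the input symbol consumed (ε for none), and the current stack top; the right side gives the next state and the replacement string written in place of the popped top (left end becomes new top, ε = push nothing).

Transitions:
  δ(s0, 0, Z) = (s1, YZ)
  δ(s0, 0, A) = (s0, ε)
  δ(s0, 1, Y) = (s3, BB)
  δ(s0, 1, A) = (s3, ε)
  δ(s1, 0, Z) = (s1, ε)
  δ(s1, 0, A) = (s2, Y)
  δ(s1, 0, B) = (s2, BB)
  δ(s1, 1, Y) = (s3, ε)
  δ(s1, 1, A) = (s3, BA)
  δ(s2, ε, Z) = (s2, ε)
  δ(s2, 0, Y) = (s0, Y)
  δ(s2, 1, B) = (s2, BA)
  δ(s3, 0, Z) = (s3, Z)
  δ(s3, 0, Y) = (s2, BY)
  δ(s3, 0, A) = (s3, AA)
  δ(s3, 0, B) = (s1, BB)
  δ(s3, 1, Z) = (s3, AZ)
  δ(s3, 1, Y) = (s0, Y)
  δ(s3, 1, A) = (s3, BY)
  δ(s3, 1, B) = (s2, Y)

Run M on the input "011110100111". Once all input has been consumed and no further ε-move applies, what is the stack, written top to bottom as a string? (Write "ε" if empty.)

BAAABBBYZ

(s0, 011110100111, Z)
  read 0, top Z: go to s1, push YZ → (s1, 11110100111, YZ)
  read 1, top Y: go to s3, push ε → (s3, 1110100111, Z)
  read 1, top Z: go to s3, push AZ → (s3, 110100111, AZ)
  read 1, top A: go to s3, push BY → (s3, 10100111, BYZ)
  read 1, top B: go to s2, push Y → (s2, 0100111, YYZ)
  read 0, top Y: go to s0, push Y → (s0, 100111, YYZ)
  read 1, top Y: go to s3, push BB → (s3, 00111, BBYZ)
  read 0, top B: go to s1, push BB → (s1, 0111, BBBYZ)
  read 0, top B: go to s2, push BB → (s2, 111, BBBBYZ)
  read 1, top B: go to s2, push BA → (s2, 11, BABBBYZ)
  read 1, top B: go to s2, push BA → (s2, 1, BAABBBYZ)
  read 1, top B: go to s2, push BA → (s2, ε, BAAABBBYZ)
All input consumed in state s2 with stack BAAABBBYZ.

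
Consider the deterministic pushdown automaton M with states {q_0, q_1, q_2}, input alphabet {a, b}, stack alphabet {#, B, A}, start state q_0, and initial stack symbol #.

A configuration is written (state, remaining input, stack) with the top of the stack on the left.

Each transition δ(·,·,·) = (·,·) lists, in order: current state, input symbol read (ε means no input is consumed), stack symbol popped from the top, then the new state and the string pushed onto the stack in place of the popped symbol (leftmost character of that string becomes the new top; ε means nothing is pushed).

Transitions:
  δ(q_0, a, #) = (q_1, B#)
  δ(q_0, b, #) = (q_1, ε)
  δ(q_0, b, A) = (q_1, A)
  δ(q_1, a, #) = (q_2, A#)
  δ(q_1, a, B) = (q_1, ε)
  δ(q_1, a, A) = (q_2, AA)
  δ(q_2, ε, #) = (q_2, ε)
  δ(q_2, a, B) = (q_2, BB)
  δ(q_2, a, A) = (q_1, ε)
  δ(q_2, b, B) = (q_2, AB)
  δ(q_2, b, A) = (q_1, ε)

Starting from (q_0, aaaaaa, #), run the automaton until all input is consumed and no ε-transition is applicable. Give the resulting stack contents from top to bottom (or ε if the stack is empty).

(q_0, aaaaaa, #)
  read a, top #: go to q_1, push B# → (q_1, aaaaa, B#)
  read a, top B: go to q_1, push ε → (q_1, aaaa, #)
  read a, top #: go to q_2, push A# → (q_2, aaa, A#)
  read a, top A: go to q_1, push ε → (q_1, aa, #)
  read a, top #: go to q_2, push A# → (q_2, a, A#)
  read a, top A: go to q_1, push ε → (q_1, ε, #)
All input consumed in state q_1 with stack #.

#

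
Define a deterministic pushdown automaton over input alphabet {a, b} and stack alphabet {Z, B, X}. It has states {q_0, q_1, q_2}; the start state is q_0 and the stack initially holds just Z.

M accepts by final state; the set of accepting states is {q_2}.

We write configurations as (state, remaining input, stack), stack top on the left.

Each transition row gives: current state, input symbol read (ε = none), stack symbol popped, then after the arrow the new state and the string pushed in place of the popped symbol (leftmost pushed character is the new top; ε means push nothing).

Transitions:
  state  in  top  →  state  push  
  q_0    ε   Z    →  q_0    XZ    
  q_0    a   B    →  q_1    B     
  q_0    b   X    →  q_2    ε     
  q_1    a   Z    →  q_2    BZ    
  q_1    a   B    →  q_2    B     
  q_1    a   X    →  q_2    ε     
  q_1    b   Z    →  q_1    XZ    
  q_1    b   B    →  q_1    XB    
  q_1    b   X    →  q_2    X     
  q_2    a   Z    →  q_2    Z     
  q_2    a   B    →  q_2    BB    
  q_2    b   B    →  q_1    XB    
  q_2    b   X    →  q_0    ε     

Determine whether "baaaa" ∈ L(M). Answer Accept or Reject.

Accept

(q_0, baaaa, Z)
  ε-move, top Z: go to q_0, push XZ → (q_0, baaaa, XZ)
  read b, top X: go to q_2, push ε → (q_2, aaaa, Z)
  read a, top Z: go to q_2, push Z → (q_2, aaa, Z)
  read a, top Z: go to q_2, push Z → (q_2, aa, Z)
  read a, top Z: go to q_2, push Z → (q_2, a, Z)
  read a, top Z: go to q_2, push Z → (q_2, ε, Z)
All input consumed; state q_2 ∈ F.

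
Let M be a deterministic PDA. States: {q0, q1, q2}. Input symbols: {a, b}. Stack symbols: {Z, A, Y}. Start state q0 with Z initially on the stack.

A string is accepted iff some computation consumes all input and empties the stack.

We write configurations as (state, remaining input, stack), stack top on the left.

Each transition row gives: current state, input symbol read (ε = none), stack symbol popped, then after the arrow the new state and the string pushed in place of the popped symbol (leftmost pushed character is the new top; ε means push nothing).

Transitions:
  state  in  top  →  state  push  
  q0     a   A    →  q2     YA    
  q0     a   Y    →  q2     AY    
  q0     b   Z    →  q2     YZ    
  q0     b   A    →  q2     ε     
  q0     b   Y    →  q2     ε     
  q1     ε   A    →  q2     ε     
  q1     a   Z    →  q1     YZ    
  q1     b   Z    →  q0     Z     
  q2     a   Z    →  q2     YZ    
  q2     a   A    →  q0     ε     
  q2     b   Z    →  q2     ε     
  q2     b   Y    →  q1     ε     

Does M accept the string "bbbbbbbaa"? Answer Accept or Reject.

(q0, bbbbbbbaa, Z)
  read b, top Z: go to q2, push YZ → (q2, bbbbbbaa, YZ)
  read b, top Y: go to q1, push ε → (q1, bbbbbaa, Z)
  read b, top Z: go to q0, push Z → (q0, bbbbaa, Z)
  read b, top Z: go to q2, push YZ → (q2, bbbaa, YZ)
  read b, top Y: go to q1, push ε → (q1, bbaa, Z)
  read b, top Z: go to q0, push Z → (q0, baa, Z)
  read b, top Z: go to q2, push YZ → (q2, aa, YZ)
No transition applies at (q2, aa, YZ); input not fully consumed.

Reject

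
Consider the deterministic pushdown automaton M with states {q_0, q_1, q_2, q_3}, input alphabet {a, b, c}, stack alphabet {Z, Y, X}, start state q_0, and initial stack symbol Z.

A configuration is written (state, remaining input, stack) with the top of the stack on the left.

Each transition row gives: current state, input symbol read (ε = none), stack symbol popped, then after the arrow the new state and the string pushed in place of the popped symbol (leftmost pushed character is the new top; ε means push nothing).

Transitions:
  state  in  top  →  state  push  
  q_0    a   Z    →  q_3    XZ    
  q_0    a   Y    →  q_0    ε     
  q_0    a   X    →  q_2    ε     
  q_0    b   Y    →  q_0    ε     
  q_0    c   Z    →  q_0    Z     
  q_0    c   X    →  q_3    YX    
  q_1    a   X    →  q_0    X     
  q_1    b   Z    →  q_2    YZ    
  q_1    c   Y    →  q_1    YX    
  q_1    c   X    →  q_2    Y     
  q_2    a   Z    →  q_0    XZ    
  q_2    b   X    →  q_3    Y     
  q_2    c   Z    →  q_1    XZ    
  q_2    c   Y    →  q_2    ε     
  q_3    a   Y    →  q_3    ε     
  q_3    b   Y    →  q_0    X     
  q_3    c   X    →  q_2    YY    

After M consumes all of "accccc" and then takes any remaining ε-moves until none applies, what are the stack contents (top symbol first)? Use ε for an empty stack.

YZ

(q_0, accccc, Z) ⊢ (q_3, ccccc, XZ) ⊢ (q_2, cccc, YYZ) ⊢ (q_2, ccc, YZ) ⊢ (q_2, cc, Z) ⊢ (q_1, c, XZ) ⊢ (q_2, ε, YZ)
All input consumed in state q_2 with stack YZ.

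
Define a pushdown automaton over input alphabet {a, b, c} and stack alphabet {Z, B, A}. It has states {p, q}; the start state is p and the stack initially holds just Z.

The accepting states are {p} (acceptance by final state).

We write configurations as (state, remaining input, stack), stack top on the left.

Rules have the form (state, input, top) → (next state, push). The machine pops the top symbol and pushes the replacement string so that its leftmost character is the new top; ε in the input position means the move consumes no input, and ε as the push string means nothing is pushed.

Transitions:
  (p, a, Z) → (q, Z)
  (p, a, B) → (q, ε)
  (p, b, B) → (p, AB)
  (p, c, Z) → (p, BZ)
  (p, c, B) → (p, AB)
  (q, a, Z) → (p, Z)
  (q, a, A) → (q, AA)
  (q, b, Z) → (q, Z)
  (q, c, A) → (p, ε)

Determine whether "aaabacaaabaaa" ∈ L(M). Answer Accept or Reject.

Accept

One accepting computation: (p, aaabacaaabaaa, Z) ⊢ (q, aabacaaabaaa, Z) ⊢ (p, abacaaabaaa, Z) ⊢ (q, bacaaabaaa, Z) ⊢ (q, acaaabaaa, Z) ⊢ (p, caaabaaa, Z) ⊢ (p, aaabaaa, BZ) ⊢ (q, aabaaa, Z) ⊢ (p, abaaa, Z) ⊢ (q, baaa, Z) ⊢ (q, aaa, Z) ⊢ (p, aa, Z) ⊢ (q, a, Z) ⊢ (p, ε, Z)
All input consumed and state p ∈ F.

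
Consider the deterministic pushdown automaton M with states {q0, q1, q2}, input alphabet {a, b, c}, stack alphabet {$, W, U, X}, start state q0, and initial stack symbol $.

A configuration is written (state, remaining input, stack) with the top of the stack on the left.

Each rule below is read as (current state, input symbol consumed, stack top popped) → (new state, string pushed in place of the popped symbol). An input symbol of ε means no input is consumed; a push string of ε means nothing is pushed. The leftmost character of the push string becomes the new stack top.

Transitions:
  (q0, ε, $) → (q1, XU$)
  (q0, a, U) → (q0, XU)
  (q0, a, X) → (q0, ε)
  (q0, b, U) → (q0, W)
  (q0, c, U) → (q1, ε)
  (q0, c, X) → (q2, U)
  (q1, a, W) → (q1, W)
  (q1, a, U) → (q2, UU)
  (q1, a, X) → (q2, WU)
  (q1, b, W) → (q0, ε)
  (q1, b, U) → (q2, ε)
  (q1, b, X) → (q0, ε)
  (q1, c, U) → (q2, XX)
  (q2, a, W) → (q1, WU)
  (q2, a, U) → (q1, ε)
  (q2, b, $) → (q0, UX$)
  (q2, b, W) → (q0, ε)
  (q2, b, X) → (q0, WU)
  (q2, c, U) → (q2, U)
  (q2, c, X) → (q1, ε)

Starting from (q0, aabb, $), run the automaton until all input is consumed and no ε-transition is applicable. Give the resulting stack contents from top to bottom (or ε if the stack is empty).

(q0, aabb, $) ⊢ (q1, aabb, XU$) ⊢ (q2, abb, WUU$) ⊢ (q1, bb, WUUU$) ⊢ (q0, b, UUU$) ⊢ (q0, ε, WUU$)
All input consumed in state q0 with stack WUU$.

WUU$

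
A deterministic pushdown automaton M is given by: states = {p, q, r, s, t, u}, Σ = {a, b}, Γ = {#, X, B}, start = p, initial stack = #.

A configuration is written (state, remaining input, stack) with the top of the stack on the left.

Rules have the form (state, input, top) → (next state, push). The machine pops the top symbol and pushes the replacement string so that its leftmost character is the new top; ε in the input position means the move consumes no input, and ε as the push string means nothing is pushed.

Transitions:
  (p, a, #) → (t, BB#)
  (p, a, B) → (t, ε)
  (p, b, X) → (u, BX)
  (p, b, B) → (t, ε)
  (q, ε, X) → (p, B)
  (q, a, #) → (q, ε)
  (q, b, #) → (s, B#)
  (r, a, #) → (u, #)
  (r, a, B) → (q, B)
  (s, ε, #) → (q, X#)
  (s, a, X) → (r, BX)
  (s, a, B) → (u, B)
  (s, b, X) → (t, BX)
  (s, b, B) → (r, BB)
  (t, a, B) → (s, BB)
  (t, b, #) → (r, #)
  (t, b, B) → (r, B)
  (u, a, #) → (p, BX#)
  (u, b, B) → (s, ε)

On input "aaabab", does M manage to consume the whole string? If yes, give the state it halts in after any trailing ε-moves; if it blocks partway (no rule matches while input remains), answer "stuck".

(p, aaabab, #) ⊢ (t, aabab, BB#) ⊢ (s, abab, BBB#) ⊢ (u, bab, BBB#) ⊢ (s, ab, BB#) ⊢ (u, b, BB#) ⊢ (s, ε, B#)
All input consumed; M is in state s.

s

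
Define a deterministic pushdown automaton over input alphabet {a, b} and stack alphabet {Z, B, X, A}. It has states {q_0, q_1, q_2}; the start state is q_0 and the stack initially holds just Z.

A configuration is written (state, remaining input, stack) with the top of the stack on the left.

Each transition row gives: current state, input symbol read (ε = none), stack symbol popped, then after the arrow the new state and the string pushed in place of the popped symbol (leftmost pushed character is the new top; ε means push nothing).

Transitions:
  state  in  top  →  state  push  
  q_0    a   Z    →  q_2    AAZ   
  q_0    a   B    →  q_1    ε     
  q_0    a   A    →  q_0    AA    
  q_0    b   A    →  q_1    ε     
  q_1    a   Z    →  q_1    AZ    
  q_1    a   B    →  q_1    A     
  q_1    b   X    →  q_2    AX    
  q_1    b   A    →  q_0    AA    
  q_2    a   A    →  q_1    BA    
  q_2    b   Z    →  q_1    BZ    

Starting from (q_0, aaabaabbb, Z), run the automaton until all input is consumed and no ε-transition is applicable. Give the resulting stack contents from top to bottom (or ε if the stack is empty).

(q_0, aaabaabbb, Z)
  read a, top Z: go to q_2, push AAZ → (q_2, aabaabbb, AAZ)
  read a, top A: go to q_1, push BA → (q_1, abaabbb, BAAZ)
  read a, top B: go to q_1, push A → (q_1, baabbb, AAAZ)
  read b, top A: go to q_0, push AA → (q_0, aabbb, AAAAZ)
  read a, top A: go to q_0, push AA → (q_0, abbb, AAAAAZ)
  read a, top A: go to q_0, push AA → (q_0, bbb, AAAAAAZ)
  read b, top A: go to q_1, push ε → (q_1, bb, AAAAAZ)
  read b, top A: go to q_0, push AA → (q_0, b, AAAAAAZ)
  read b, top A: go to q_1, push ε → (q_1, ε, AAAAAZ)
All input consumed in state q_1 with stack AAAAAZ.

AAAAAZ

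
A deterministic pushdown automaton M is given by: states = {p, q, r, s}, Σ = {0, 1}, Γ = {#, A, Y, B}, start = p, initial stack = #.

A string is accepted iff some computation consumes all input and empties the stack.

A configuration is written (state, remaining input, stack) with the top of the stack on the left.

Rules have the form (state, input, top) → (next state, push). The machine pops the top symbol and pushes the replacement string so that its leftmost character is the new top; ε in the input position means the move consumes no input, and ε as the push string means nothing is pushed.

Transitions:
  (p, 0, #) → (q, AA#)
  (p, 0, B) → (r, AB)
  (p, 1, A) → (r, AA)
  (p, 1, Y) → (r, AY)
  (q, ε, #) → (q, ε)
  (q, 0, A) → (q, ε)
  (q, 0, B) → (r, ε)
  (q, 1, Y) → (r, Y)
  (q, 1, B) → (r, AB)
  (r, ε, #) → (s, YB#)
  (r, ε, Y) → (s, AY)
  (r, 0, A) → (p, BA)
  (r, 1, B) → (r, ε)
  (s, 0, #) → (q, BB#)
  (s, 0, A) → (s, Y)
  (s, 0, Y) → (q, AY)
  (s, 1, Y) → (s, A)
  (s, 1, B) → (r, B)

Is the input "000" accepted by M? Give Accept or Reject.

(p, 000, #)
  read 0, top #: go to q, push AA# → (q, 00, AA#)
  read 0, top A: go to q, push ε → (q, 0, A#)
  read 0, top A: go to q, push ε → (q, ε, #)
  ε-move, top #: go to q, push ε → (q, ε, ε)
All input consumed and the stack is empty.

Accept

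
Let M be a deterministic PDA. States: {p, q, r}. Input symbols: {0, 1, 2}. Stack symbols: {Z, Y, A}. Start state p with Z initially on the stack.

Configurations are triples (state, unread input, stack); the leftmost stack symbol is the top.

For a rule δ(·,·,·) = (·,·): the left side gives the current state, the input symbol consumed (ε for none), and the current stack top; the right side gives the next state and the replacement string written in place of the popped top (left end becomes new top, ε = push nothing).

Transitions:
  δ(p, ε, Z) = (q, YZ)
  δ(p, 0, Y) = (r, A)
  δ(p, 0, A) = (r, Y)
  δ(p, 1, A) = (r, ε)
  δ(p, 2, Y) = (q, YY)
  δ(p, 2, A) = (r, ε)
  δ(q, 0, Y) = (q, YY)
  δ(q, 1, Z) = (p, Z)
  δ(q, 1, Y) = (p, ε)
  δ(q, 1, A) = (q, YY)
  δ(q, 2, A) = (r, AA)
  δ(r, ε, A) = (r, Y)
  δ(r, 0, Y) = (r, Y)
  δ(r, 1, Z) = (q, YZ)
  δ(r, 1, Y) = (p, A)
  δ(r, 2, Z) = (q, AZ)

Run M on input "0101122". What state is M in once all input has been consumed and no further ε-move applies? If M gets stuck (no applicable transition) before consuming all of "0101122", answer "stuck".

r

(p, 0101122, Z) ⊢ (q, 0101122, YZ) ⊢ (q, 101122, YYZ) ⊢ (p, 01122, YZ) ⊢ (r, 1122, AZ) ⊢ (r, 1122, YZ) ⊢ (p, 122, AZ) ⊢ (r, 22, Z) ⊢ (q, 2, AZ) ⊢ (r, ε, AAZ) ⊢ (r, ε, YAZ)
All input consumed; M is in state r.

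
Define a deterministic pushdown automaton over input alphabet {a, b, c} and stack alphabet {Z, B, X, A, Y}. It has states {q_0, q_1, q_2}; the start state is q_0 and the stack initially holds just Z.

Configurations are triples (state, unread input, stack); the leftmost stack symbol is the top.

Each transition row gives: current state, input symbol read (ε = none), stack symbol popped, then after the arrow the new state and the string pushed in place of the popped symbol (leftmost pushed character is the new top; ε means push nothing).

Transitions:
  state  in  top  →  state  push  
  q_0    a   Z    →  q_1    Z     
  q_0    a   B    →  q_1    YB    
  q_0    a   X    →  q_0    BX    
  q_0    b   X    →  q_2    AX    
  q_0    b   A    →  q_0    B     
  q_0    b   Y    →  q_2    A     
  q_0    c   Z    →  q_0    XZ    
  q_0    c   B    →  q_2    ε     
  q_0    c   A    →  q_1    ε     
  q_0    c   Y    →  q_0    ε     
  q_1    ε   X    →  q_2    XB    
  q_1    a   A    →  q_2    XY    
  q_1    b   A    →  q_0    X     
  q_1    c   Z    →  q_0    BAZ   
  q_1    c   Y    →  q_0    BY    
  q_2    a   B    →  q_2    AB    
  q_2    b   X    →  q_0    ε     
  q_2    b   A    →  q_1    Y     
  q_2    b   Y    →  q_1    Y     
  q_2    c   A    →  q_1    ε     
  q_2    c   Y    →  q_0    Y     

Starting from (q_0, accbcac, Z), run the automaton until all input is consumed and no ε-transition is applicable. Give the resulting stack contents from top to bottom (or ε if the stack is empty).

BYBYZ

(q_0, accbcac, Z)
  read a, top Z: go to q_1, push Z → (q_1, ccbcac, Z)
  read c, top Z: go to q_0, push BAZ → (q_0, cbcac, BAZ)
  read c, top B: go to q_2, push ε → (q_2, bcac, AZ)
  read b, top A: go to q_1, push Y → (q_1, cac, YZ)
  read c, top Y: go to q_0, push BY → (q_0, ac, BYZ)
  read a, top B: go to q_1, push YB → (q_1, c, YBYZ)
  read c, top Y: go to q_0, push BY → (q_0, ε, BYBYZ)
All input consumed in state q_0 with stack BYBYZ.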